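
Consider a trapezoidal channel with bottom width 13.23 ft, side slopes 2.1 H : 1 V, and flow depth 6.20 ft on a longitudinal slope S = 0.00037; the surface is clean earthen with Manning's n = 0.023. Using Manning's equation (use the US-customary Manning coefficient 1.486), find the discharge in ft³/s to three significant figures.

A = (b + z·y)·y = (13.23 + 2.1×6.20)×6.20 = 162.8 ft²
P = b + 2y√(1+z²) = 13.23 + 2×6.20×√(1+2.1²) = 42.07 ft
R = A/P = 162.8/42.07 = 3.868 ft
Q = (1.486/n)·A·R^(2/3)·S^(1/2) = (1.486/0.023) × 162.8 × 3.868^(2/3) × 0.00037^(1/2) = 498.4 ft³/s

498 ft³/s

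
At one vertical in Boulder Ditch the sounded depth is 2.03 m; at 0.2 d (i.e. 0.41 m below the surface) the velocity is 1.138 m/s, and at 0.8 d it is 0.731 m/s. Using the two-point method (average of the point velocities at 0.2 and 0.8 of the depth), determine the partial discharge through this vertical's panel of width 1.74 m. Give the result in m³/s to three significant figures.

v̄ = (1.138 + 0.731) / 2 = 0.9345 m/s
q = v̄ × d × w = 0.9345 × 2.03 × 1.74 = 3.301 m³/s

3.30 m³/s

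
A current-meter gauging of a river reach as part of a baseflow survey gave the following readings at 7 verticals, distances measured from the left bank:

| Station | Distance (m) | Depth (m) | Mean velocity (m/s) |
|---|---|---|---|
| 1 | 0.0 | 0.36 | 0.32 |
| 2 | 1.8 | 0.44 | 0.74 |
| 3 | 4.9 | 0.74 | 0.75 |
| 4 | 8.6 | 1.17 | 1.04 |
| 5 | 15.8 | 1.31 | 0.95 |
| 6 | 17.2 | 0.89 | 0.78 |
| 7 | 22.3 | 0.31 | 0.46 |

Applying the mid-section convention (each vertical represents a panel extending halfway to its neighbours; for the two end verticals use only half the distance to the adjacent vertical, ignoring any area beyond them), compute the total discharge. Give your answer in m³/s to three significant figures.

w_1 = (1.8 − 0.0)/2 = 0.9 m; q_1 = 0.32 × 0.36 × 0.9 = 0.1037 m³/s
w_2 = (4.9 − 0.0)/2 = 2.45 m; q_2 = 0.74 × 0.44 × 2.45 = 0.7977 m³/s
w_3 = (8.6 − 1.8)/2 = 3.4 m; q_3 = 0.75 × 0.74 × 3.4 = 1.887 m³/s
w_4 = (15.8 − 4.9)/2 = 5.45 m; q_4 = 1.04 × 1.17 × 5.45 = 6.632 m³/s
w_5 = (17.2 − 8.6)/2 = 4.3 m; q_5 = 0.95 × 1.31 × 4.3 = 5.351 m³/s
w_6 = (22.3 − 15.8)/2 = 3.25 m; q_6 = 0.78 × 0.89 × 3.25 = 2.256 m³/s
w_7 = (22.3 − 17.2)/2 = 2.55 m; q_7 = 0.46 × 0.31 × 2.55 = 0.3636 m³/s
Q = Σ qᵢ = 17.39 m³/s

17.4 m³/s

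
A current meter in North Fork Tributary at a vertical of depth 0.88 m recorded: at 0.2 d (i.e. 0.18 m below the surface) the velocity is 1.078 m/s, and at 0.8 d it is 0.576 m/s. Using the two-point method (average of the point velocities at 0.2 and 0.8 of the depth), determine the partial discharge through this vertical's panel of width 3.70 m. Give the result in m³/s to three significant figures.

v̄ = (1.078 + 0.576) / 2 = 0.8270 m/s
q = v̄ × d × w = 0.8270 × 0.88 × 3.70 = 2.693 m³/s

2.69 m³/s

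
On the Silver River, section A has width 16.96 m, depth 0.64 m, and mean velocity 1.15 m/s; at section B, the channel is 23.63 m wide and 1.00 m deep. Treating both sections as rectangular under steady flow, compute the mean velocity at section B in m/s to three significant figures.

0.528 m/s

Q = A₁V₁ = (16.96×0.64) × 1.15 = 12.48 m³/s
A₂ = 23.63 × 1.00 = 23.63 m²
V₂ = Q/A₂ = 12.48/23.63 = 0.5283 m/s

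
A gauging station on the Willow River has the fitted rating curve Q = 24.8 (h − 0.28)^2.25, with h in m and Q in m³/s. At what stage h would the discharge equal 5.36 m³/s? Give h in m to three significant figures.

0.786 m

h − h₀ = (Q/C)^(1/b) = (5.36/24.8)^(1/2.25) = 0.5062 m
h = 0.28 + 0.5062 = 0.7862 m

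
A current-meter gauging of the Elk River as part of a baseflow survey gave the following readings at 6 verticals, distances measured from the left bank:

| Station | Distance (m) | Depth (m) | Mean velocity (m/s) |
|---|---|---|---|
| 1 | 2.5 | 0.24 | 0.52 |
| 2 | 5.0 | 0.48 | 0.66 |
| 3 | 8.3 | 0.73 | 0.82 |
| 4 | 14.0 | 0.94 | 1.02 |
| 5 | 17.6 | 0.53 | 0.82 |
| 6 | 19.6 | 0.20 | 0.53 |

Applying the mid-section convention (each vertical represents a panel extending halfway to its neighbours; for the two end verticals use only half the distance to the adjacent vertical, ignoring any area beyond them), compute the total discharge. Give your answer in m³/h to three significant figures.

w_1 = (5.0 − 2.5)/2 = 1.25 m; q_1 = 0.52 × 0.24 × 1.25 = 0.1560 m³/s
w_2 = (8.3 − 2.5)/2 = 2.9 m; q_2 = 0.66 × 0.48 × 2.9 = 0.9187 m³/s
w_3 = (14.0 − 5.0)/2 = 4.5 m; q_3 = 0.82 × 0.73 × 4.5 = 2.694 m³/s
w_4 = (17.6 − 8.3)/2 = 4.65 m; q_4 = 1.02 × 0.94 × 4.65 = 4.458 m³/s
w_5 = (19.6 − 14.0)/2 = 2.8 m; q_5 = 0.82 × 0.53 × 2.8 = 1.217 m³/s
w_6 = (19.6 − 17.6)/2 = 1 m; q_6 = 0.53 × 0.20 × 1 = 0.1060 m³/s
Q = Σ qᵢ = 9.550 m³/s
= 9.550 × 3600 = 34380 m³/h

34400 m³/h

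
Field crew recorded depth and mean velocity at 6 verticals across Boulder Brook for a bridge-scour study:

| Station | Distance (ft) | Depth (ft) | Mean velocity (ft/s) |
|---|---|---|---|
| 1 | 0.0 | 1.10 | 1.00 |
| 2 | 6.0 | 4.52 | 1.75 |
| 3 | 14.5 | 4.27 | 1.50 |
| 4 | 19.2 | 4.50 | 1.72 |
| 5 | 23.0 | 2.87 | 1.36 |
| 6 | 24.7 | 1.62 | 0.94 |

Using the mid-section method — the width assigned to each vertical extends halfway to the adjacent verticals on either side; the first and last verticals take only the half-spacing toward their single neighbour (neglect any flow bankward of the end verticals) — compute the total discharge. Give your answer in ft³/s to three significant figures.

w_1 = (6.0 − 0.0)/2 = 3 ft; q_1 = 1.00 × 1.10 × 3 = 3.300 ft³/s
w_2 = (14.5 − 0.0)/2 = 7.25 ft; q_2 = 1.75 × 4.52 × 7.25 = 57.35 ft³/s
w_3 = (19.2 − 6.0)/2 = 6.6 ft; q_3 = 1.50 × 4.27 × 6.6 = 42.27 ft³/s
w_4 = (23.0 − 14.5)/2 = 4.25 ft; q_4 = 1.72 × 4.50 × 4.25 = 32.90 ft³/s
w_5 = (24.7 − 19.2)/2 = 2.75 ft; q_5 = 1.36 × 2.87 × 2.75 = 10.73 ft³/s
w_6 = (24.7 − 23.0)/2 = 0.85 ft; q_6 = 0.94 × 1.62 × 0.85 = 1.294 ft³/s
Q = Σ qᵢ = 147.8 ft³/s

148 ft³/s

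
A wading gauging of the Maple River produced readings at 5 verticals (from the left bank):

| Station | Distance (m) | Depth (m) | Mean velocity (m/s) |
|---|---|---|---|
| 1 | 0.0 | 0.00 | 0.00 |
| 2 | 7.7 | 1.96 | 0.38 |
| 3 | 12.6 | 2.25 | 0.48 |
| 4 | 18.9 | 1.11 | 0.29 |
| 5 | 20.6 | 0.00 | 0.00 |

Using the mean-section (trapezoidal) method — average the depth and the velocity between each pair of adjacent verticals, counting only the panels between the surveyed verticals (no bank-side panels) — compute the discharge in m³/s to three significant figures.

10.1 m³/s

Panel 1-2: Δb = 7.7 m, d̄ = (0.00+1.96)/2 = 0.98, v̄ = (0.00+0.38)/2 = 0.19 → q = 7.7×0.98×0.19 = 1.434 m³/s
Panel 2-3: Δb = 4.9 m, d̄ = (1.96+2.25)/2 = 2.105, v̄ = (0.38+0.48)/2 = 0.43 → q = 4.9×2.105×0.43 = 4.435 m³/s
Panel 3-4: Δb = 6.3 m, d̄ = (2.25+1.11)/2 = 1.68, v̄ = (0.48+0.29)/2 = 0.385 → q = 6.3×1.68×0.385 = 4.075 m³/s
Panel 4-5: Δb = 1.7 m, d̄ = (1.11+0.00)/2 = 0.555, v̄ = (0.29+0.00)/2 = 0.145 → q = 1.7×0.555×0.145 = 0.1368 m³/s
Q = Σ q = 10.08 m³/s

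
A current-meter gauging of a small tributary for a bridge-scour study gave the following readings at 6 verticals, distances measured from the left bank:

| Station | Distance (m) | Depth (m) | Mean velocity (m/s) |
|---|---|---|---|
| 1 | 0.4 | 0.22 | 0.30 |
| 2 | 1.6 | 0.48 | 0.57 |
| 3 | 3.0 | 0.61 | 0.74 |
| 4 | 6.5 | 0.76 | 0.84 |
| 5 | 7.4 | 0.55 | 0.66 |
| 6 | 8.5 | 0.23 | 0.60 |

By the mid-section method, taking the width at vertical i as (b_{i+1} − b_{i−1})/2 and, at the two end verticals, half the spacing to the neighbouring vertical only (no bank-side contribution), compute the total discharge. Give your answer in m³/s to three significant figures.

w_1 = (1.6 − 0.4)/2 = 0.6 m; q_1 = 0.30 × 0.22 × 0.6 = 0.03960 m³/s
w_2 = (3.0 − 0.4)/2 = 1.3 m; q_2 = 0.57 × 0.48 × 1.3 = 0.3557 m³/s
w_3 = (6.5 − 1.6)/2 = 2.45 m; q_3 = 0.74 × 0.61 × 2.45 = 1.106 m³/s
w_4 = (7.4 − 3.0)/2 = 2.2 m; q_4 = 0.84 × 0.76 × 2.2 = 1.404 m³/s
w_5 = (8.5 − 6.5)/2 = 1 m; q_5 = 0.66 × 0.55 × 1 = 0.3630 m³/s
w_6 = (8.5 − 7.4)/2 = 0.55 m; q_6 = 0.60 × 0.23 × 0.55 = 0.07590 m³/s
Q = Σ qᵢ = 3.345 m³/s

3.34 m³/s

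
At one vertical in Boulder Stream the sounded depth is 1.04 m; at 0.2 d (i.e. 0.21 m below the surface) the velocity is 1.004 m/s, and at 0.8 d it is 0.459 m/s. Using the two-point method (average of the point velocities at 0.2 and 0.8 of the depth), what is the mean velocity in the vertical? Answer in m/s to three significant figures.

0.732 m/s

v̄ = (1.004 + 0.459) / 2 = 0.7315 m/s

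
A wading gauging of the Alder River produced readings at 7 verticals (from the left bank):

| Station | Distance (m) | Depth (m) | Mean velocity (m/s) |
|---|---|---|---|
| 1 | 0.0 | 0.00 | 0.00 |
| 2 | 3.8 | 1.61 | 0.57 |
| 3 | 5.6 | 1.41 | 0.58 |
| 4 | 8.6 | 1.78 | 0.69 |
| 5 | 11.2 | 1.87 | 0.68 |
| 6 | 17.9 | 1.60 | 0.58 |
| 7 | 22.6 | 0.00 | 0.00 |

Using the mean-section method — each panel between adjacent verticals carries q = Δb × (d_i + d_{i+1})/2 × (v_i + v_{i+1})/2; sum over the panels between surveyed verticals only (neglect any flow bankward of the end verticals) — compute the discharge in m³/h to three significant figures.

Panel 1-2: Δb = 3.8 m, d̄ = (0.00+1.61)/2 = 0.805, v̄ = (0.00+0.57)/2 = 0.285 → q = 3.8×0.805×0.285 = 0.8718 m³/s
Panel 2-3: Δb = 1.8 m, d̄ = (1.61+1.41)/2 = 1.51, v̄ = (0.57+0.58)/2 = 0.575 → q = 1.8×1.51×0.575 = 1.563 m³/s
Panel 3-4: Δb = 3 m, d̄ = (1.41+1.78)/2 = 1.595, v̄ = (0.58+0.69)/2 = 0.635 → q = 3×1.595×0.635 = 3.038 m³/s
Panel 4-5: Δb = 2.6 m, d̄ = (1.78+1.87)/2 = 1.825, v̄ = (0.69+0.68)/2 = 0.685 → q = 2.6×1.825×0.685 = 3.250 m³/s
Panel 5-6: Δb = 6.7 m, d̄ = (1.87+1.60)/2 = 1.735, v̄ = (0.68+0.58)/2 = 0.63 → q = 6.7×1.735×0.63 = 7.323 m³/s
Panel 6-7: Δb = 4.7 m, d̄ = (1.60+0.00)/2 = 0.8, v̄ = (0.58+0.00)/2 = 0.29 → q = 4.7×0.8×0.29 = 1.090 m³/s
Q = Σ q = 17.14 m³/s
= 17.14 × 3600 = 61690 m³/h

61700 m³/h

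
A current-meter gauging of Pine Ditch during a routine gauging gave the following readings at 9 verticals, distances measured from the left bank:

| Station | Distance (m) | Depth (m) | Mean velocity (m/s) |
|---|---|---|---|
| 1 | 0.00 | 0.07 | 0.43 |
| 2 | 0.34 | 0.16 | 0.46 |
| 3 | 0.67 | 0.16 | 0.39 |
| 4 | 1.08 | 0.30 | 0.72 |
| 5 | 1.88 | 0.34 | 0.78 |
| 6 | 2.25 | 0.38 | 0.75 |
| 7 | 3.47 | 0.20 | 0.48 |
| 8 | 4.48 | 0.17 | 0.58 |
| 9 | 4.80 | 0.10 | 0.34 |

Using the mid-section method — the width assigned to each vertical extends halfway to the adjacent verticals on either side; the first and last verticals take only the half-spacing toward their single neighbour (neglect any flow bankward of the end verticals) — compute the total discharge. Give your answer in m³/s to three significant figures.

0.743 m³/s

w_1 = (0.34 − 0.00)/2 = 0.17 m; q_1 = 0.43 × 0.07 × 0.17 = 0.005117 m³/s
w_2 = (0.67 − 0.00)/2 = 0.335 m; q_2 = 0.46 × 0.16 × 0.335 = 0.02466 m³/s
w_3 = (1.08 − 0.34)/2 = 0.37 m; q_3 = 0.39 × 0.16 × 0.37 = 0.02309 m³/s
w_4 = (1.88 − 0.67)/2 = 0.605 m; q_4 = 0.72 × 0.30 × 0.605 = 0.1307 m³/s
w_5 = (2.25 − 1.08)/2 = 0.585 m; q_5 = 0.78 × 0.34 × 0.585 = 0.1551 m³/s
w_6 = (3.47 − 1.88)/2 = 0.795 m; q_6 = 0.75 × 0.38 × 0.795 = 0.2266 m³/s
w_7 = (4.48 − 2.25)/2 = 1.115 m; q_7 = 0.48 × 0.20 × 1.115 = 0.1070 m³/s
w_8 = (4.80 − 3.47)/2 = 0.665 m; q_8 = 0.58 × 0.17 × 0.665 = 0.06557 m³/s
w_9 = (4.80 − 4.48)/2 = 0.16 m; q_9 = 0.34 × 0.10 × 0.16 = 0.005440 m³/s
Q = Σ qᵢ = 0.7433 m³/s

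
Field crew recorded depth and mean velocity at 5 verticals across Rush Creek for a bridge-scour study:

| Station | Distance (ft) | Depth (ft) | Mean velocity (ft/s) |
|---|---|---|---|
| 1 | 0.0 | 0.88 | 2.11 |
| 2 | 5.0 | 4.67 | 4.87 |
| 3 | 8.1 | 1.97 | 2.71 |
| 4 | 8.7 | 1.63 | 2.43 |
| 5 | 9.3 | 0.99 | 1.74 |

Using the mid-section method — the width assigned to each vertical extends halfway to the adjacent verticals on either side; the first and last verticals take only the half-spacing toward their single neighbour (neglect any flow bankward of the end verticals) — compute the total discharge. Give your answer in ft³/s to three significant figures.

110 ft³/s

w_1 = (5.0 − 0.0)/2 = 2.5 ft; q_1 = 2.11 × 0.88 × 2.5 = 4.642 ft³/s
w_2 = (8.1 − 0.0)/2 = 4.05 ft; q_2 = 4.87 × 4.67 × 4.05 = 92.11 ft³/s
w_3 = (8.7 − 5.0)/2 = 1.85 ft; q_3 = 2.71 × 1.97 × 1.85 = 9.877 ft³/s
w_4 = (9.3 − 8.1)/2 = 0.6 ft; q_4 = 2.43 × 1.63 × 0.6 = 2.377 ft³/s
w_5 = (9.3 − 8.7)/2 = 0.3 ft; q_5 = 1.74 × 0.99 × 0.3 = 0.5168 ft³/s
Q = Σ qᵢ = 109.5 ft³/s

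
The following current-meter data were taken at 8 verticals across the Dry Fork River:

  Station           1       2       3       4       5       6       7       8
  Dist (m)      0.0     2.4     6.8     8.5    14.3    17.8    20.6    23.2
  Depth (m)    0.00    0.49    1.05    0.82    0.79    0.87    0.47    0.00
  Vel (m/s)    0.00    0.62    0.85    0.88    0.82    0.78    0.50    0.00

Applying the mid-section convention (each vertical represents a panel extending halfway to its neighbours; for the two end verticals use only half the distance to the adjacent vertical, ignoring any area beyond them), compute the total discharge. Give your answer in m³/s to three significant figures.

w_2 = (6.8 − 0.0)/2 = 3.4 m; q_2 = 0.62 × 0.49 × 3.4 = 1.033 m³/s
w_3 = (8.5 − 2.4)/2 = 3.05 m; q_3 = 0.85 × 1.05 × 3.05 = 2.722 m³/s
w_4 = (14.3 − 6.8)/2 = 3.75 m; q_4 = 0.88 × 0.82 × 3.75 = 2.706 m³/s
w_5 = (17.8 − 8.5)/2 = 4.65 m; q_5 = 0.82 × 0.79 × 4.65 = 3.012 m³/s
w_6 = (20.6 − 14.3)/2 = 3.15 m; q_6 = 0.78 × 0.87 × 3.15 = 2.138 m³/s
w_7 = (23.2 − 17.8)/2 = 2.7 m; q_7 = 0.50 × 0.47 × 2.7 = 0.6345 m³/s
Stations 1, 8 contribute zero (depth or velocity is 0).
Q = Σ qᵢ = 12.25 m³/s

12.2 m³/s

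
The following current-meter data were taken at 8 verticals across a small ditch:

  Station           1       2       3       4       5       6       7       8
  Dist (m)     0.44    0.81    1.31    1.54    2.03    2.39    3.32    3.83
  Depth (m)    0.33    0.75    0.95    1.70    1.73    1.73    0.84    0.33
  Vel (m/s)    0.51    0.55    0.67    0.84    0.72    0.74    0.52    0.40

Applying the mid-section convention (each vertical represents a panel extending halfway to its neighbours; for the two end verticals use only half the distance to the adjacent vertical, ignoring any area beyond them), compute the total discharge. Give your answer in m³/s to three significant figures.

2.66 m³/s

w_1 = (0.81 − 0.44)/2 = 0.185 m; q_1 = 0.51 × 0.33 × 0.185 = 0.03114 m³/s
w_2 = (1.31 − 0.44)/2 = 0.435 m; q_2 = 0.55 × 0.75 × 0.435 = 0.1794 m³/s
w_3 = (1.54 − 0.81)/2 = 0.365 m; q_3 = 0.67 × 0.95 × 0.365 = 0.2323 m³/s
w_4 = (2.03 − 1.31)/2 = 0.36 m; q_4 = 0.84 × 1.70 × 0.36 = 0.5141 m³/s
w_5 = (2.39 − 1.54)/2 = 0.425 m; q_5 = 0.72 × 1.73 × 0.425 = 0.5294 m³/s
w_6 = (3.32 − 2.03)/2 = 0.645 m; q_6 = 0.74 × 1.73 × 0.645 = 0.8257 m³/s
w_7 = (3.83 − 2.39)/2 = 0.72 m; q_7 = 0.52 × 0.84 × 0.72 = 0.3145 m³/s
w_8 = (3.83 − 3.32)/2 = 0.255 m; q_8 = 0.40 × 0.33 × 0.255 = 0.03366 m³/s
Q = Σ qᵢ = 2.660 m³/s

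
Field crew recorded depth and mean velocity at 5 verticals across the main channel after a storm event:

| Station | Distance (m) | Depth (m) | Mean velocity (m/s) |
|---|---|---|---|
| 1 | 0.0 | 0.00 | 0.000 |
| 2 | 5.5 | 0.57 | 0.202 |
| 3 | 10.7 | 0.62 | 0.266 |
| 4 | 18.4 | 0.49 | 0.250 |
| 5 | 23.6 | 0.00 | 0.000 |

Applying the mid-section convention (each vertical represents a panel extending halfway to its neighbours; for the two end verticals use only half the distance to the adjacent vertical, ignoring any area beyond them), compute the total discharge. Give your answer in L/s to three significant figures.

2470 L/s

w_2 = (10.7 − 0.0)/2 = 5.35 m; q_2 = 0.202 × 0.57 × 5.35 = 0.6160 m³/s
w_3 = (18.4 − 5.5)/2 = 6.45 m; q_3 = 0.266 × 0.62 × 6.45 = 1.064 m³/s
w_4 = (23.6 − 10.7)/2 = 6.45 m; q_4 = 0.250 × 0.49 × 6.45 = 0.7901 m³/s
Stations 1, 5 contribute zero (depth or velocity is 0).
Q = Σ qᵢ = 2.470 m³/s
= 2.470 × 1000 = 2470 L/s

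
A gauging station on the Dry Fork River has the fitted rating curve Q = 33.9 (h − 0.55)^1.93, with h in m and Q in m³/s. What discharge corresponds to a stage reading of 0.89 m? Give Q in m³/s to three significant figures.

Q = 33.9 × (0.89 − 0.55)^1.93 = 33.9 × 0.34^1.93 = 4.226 m³/s

4.23 m³/s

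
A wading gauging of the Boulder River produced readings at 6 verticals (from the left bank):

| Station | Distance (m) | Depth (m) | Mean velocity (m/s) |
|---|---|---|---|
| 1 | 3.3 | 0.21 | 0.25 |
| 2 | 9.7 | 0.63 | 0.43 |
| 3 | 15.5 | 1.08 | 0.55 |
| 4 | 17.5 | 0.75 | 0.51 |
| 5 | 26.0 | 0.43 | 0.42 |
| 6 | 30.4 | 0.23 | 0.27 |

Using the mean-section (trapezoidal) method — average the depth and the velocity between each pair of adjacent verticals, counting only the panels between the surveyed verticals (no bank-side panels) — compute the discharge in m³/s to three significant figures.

Panel 1-2: Δb = 6.4 m, d̄ = (0.21+0.63)/2 = 0.42, v̄ = (0.25+0.43)/2 = 0.34 → q = 6.4×0.42×0.34 = 0.9139 m³/s
Panel 2-3: Δb = 5.8 m, d̄ = (0.63+1.08)/2 = 0.855, v̄ = (0.43+0.55)/2 = 0.49 → q = 5.8×0.855×0.49 = 2.430 m³/s
Panel 3-4: Δb = 2 m, d̄ = (1.08+0.75)/2 = 0.915, v̄ = (0.55+0.51)/2 = 0.53 → q = 2×0.915×0.53 = 0.9699 m³/s
Panel 4-5: Δb = 8.5 m, d̄ = (0.75+0.43)/2 = 0.59, v̄ = (0.51+0.42)/2 = 0.465 → q = 8.5×0.59×0.465 = 2.332 m³/s
Panel 5-6: Δb = 4.4 m, d̄ = (0.43+0.23)/2 = 0.33, v̄ = (0.42+0.27)/2 = 0.345 → q = 4.4×0.33×0.345 = 0.5009 m³/s
Q = Σ q = 7.147 m³/s

7.15 m³/s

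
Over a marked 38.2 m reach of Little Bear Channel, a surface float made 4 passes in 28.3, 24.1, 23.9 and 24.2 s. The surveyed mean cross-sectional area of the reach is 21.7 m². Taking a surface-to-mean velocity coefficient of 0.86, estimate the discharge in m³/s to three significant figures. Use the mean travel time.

t̄ = (28.3 + 24.1 + 23.9 + 24.2) / 4 = 25.125 s
v_surface = L / t̄ = 38.2 / 25.125 = 1.520 m/s
v_mean = 0.86 × 1.520 = 1.308 m/s
Q = A × v_mean = 21.7 × 1.308 = 28.37 m³/s

28.4 m³/s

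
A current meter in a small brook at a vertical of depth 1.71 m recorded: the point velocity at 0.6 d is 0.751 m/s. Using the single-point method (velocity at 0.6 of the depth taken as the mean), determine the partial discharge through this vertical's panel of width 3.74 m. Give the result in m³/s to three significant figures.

4.80 m³/s

v̄ = v₀.₆ = 0.751 m/s
q = v̄ × d × w = 0.7510 × 1.71 × 3.74 = 4.803 m³/s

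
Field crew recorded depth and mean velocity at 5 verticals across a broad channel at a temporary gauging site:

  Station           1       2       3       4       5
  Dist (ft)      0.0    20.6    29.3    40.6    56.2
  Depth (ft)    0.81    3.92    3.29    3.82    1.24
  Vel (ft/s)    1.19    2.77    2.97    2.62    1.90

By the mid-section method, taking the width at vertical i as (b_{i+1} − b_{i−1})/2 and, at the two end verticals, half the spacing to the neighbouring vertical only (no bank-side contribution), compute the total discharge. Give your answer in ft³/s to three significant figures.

420 ft³/s

w_1 = (20.6 − 0.0)/2 = 10.3 ft; q_1 = 1.19 × 0.81 × 10.3 = 9.928 ft³/s
w_2 = (29.3 − 0.0)/2 = 14.65 ft; q_2 = 2.77 × 3.92 × 14.65 = 159.1 ft³/s
w_3 = (40.6 − 20.6)/2 = 10 ft; q_3 = 2.97 × 3.29 × 10 = 97.71 ft³/s
w_4 = (56.2 − 29.3)/2 = 13.45 ft; q_4 = 2.62 × 3.82 × 13.45 = 134.6 ft³/s
w_5 = (56.2 − 40.6)/2 = 7.8 ft; q_5 = 1.90 × 1.24 × 7.8 = 18.38 ft³/s
Q = Σ qᵢ = 419.7 ft³/s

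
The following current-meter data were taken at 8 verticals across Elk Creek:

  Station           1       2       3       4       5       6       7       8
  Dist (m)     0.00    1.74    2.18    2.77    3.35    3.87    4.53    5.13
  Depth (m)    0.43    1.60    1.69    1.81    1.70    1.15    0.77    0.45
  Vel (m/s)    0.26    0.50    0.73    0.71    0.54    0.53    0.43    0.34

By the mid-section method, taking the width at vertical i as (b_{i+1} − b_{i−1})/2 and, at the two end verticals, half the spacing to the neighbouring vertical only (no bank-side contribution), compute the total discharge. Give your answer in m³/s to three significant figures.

w_1 = (1.74 − 0.00)/2 = 0.87 m; q_1 = 0.26 × 0.43 × 0.87 = 0.09727 m³/s
w_2 = (2.18 − 0.00)/2 = 1.09 m; q_2 = 0.50 × 1.60 × 1.09 = 0.8720 m³/s
w_3 = (2.77 − 1.74)/2 = 0.515 m; q_3 = 0.73 × 1.69 × 0.515 = 0.6354 m³/s
w_4 = (3.35 − 2.18)/2 = 0.585 m; q_4 = 0.71 × 1.81 × 0.585 = 0.7518 m³/s
w_5 = (3.87 − 2.77)/2 = 0.55 m; q_5 = 0.54 × 1.70 × 0.55 = 0.5049 m³/s
w_6 = (4.53 − 3.35)/2 = 0.59 m; q_6 = 0.53 × 1.15 × 0.59 = 0.3596 m³/s
w_7 = (5.13 − 3.87)/2 = 0.63 m; q_7 = 0.43 × 0.77 × 0.63 = 0.2086 m³/s
w_8 = (5.13 − 4.53)/2 = 0.3 m; q_8 = 0.34 × 0.45 × 0.3 = 0.04590 m³/s
Q = Σ qᵢ = 3.475 m³/s

3.48 m³/s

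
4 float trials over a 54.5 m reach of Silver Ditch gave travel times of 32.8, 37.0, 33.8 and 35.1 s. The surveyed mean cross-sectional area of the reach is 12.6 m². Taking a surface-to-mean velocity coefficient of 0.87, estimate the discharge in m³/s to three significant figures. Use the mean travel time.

17.2 m³/s

t̄ = (32.8 + 37.0 + 33.8 + 35.1) / 4 = 34.675 s
v_surface = L / t̄ = 54.5 / 34.675 = 1.572 m/s
v_mean = 0.87 × 1.572 = 1.367 m/s
Q = A × v_mean = 12.6 × 1.367 = 17.23 m³/s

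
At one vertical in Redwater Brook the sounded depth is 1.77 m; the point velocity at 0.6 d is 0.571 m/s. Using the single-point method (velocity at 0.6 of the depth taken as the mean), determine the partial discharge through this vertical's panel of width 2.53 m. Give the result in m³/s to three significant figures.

2.56 m³/s

v̄ = v₀.₆ = 0.571 m/s
q = v̄ × d × w = 0.5710 × 1.77 × 2.53 = 2.557 m³/s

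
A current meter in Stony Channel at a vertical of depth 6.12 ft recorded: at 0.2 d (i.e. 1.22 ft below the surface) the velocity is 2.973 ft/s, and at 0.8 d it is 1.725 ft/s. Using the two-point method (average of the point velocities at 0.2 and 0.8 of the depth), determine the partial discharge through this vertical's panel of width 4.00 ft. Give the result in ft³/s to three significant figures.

57.5 ft³/s

v̄ = (2.973 + 1.725) / 2 = 2.349 ft/s
q = v̄ × d × w = 2.349 × 6.12 × 4.00 = 57.50 ft³/s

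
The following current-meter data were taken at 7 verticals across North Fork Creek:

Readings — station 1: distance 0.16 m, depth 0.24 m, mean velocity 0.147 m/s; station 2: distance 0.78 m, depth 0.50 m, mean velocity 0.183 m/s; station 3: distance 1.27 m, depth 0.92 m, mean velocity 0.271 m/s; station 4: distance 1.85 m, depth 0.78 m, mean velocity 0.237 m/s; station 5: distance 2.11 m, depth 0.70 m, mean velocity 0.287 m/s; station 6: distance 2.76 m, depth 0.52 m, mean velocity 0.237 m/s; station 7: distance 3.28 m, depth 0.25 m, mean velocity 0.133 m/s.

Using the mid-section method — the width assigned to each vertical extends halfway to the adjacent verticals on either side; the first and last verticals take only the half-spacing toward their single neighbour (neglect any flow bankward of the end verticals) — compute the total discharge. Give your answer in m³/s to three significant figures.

w_1 = (0.78 − 0.16)/2 = 0.31 m; q_1 = 0.147 × 0.24 × 0.31 = 0.01094 m³/s
w_2 = (1.27 − 0.16)/2 = 0.555 m; q_2 = 0.183 × 0.50 × 0.555 = 0.05078 m³/s
w_3 = (1.85 − 0.78)/2 = 0.535 m; q_3 = 0.271 × 0.92 × 0.535 = 0.1334 m³/s
w_4 = (2.11 − 1.27)/2 = 0.42 m; q_4 = 0.237 × 0.78 × 0.42 = 0.07764 m³/s
w_5 = (2.76 − 1.85)/2 = 0.455 m; q_5 = 0.287 × 0.70 × 0.455 = 0.09141 m³/s
w_6 = (3.28 − 2.11)/2 = 0.585 m; q_6 = 0.237 × 0.52 × 0.585 = 0.07210 m³/s
w_7 = (3.28 − 2.76)/2 = 0.26 m; q_7 = 0.133 × 0.25 × 0.26 = 0.008645 m³/s
Q = Σ qᵢ = 0.4449 m³/s

0.445 m³/s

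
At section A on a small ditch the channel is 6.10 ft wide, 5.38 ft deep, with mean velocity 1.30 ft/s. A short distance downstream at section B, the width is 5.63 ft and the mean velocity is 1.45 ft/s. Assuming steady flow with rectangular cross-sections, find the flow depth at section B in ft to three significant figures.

Q = A₁V₁ = (6.10×5.38) × 1.30 = 42.66 ft³/s
d₂ = Q/(b₂ V₂) = 42.66/(5.63×1.45) = 5.226 ft

5.23 ft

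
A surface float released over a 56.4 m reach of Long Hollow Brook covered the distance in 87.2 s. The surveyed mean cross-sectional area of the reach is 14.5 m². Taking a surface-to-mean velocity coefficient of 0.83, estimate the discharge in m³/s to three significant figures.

v_surface = L / t̄ = 56.4 / 87.2 = 0.6468 m/s
v_mean = 0.83 × 0.6468 = 0.5368 m/s
Q = A × v_mean = 14.5 × 0.5368 = 7.784 m³/s

7.78 m³/s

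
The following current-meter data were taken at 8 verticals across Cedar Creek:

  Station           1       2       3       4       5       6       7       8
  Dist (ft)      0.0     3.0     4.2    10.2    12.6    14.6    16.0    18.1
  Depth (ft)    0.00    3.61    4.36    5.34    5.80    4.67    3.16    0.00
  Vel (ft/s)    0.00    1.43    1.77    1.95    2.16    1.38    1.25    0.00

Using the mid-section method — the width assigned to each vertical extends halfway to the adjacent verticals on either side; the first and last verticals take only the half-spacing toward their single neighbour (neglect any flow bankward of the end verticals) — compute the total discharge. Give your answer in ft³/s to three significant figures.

w_2 = (4.2 − 0.0)/2 = 2.1 ft; q_2 = 1.43 × 3.61 × 2.1 = 10.84 ft³/s
w_3 = (10.2 − 3.0)/2 = 3.6 ft; q_3 = 1.77 × 4.36 × 3.6 = 27.78 ft³/s
w_4 = (12.6 − 4.2)/2 = 4.2 ft; q_4 = 1.95 × 5.34 × 4.2 = 43.73 ft³/s
w_5 = (14.6 − 10.2)/2 = 2.2 ft; q_5 = 2.16 × 5.80 × 2.2 = 27.56 ft³/s
w_6 = (16.0 − 12.6)/2 = 1.7 ft; q_6 = 1.38 × 4.67 × 1.7 = 10.96 ft³/s
w_7 = (18.1 − 14.6)/2 = 1.75 ft; q_7 = 1.25 × 3.16 × 1.75 = 6.913 ft³/s
Stations 1, 8 contribute zero (depth or velocity is 0).
Q = Σ qᵢ = 127.8 ft³/s

128 ft³/s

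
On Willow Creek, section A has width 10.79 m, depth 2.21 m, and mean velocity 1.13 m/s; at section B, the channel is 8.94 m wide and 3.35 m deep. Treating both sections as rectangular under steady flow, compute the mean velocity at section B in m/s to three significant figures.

Q = A₁V₁ = (10.79×2.21) × 1.13 = 26.95 m³/s
A₂ = 8.94 × 3.35 = 29.95 m²
V₂ = Q/A₂ = 26.95/29.95 = 0.8997 m/s

0.900 m/s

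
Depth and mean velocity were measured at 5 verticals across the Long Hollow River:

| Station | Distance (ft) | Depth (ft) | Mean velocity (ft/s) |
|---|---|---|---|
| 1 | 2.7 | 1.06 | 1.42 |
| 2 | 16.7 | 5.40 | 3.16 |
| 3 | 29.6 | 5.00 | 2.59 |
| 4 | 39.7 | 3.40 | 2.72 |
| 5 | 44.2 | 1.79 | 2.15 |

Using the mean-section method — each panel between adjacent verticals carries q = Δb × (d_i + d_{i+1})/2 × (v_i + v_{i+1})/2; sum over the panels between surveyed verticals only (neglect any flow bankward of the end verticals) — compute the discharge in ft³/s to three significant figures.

437 ft³/s

Panel 1-2: Δb = 14 ft, d̄ = (1.06+5.40)/2 = 3.23, v̄ = (1.42+3.16)/2 = 2.29 → q = 14×3.23×2.29 = 103.6 ft³/s
Panel 2-3: Δb = 12.9 ft, d̄ = (5.40+5.00)/2 = 5.2, v̄ = (3.16+2.59)/2 = 2.875 → q = 12.9×5.2×2.875 = 192.9 ft³/s
Panel 3-4: Δb = 10.1 ft, d̄ = (5.00+3.40)/2 = 4.2, v̄ = (2.59+2.72)/2 = 2.655 → q = 10.1×4.2×2.655 = 112.6 ft³/s
Panel 4-5: Δb = 4.5 ft, d̄ = (3.40+1.79)/2 = 2.595, v̄ = (2.72+2.15)/2 = 2.435 → q = 4.5×2.595×2.435 = 28.43 ft³/s
Q = Σ q = 437.5 ft³/s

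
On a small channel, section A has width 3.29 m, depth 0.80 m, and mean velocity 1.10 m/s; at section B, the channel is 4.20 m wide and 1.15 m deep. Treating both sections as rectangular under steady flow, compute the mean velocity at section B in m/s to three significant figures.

Q = A₁V₁ = (3.29×0.80) × 1.10 = 2.895 m³/s
A₂ = 4.20 × 1.15 = 4.830 m²
V₂ = Q/A₂ = 2.895/4.830 = 0.5994 m/s

0.599 m/s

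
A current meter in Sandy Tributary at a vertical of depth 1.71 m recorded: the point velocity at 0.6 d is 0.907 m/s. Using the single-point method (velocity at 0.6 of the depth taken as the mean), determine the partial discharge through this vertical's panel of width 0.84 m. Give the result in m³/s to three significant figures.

1.30 m³/s

v̄ = v₀.₆ = 0.907 m/s
q = v̄ × d × w = 0.9070 × 1.71 × 0.84 = 1.303 m³/s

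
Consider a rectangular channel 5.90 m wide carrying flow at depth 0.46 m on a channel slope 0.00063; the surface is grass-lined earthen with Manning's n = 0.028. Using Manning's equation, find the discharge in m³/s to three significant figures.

A = b·y = 5.90 × 0.46 = 2.714 m²
P = b + 2y = 5.90 + 2×0.46 = 6.820 m
R = A/P = 2.714/6.820 = 0.3979 m
Q = (1/n)·A·R^(2/3)·S^(1/2) = (1/0.028) × 2.714 × 0.3979^(2/3) × 0.00063^(1/2) = 1.316 m³/s

1.32 m³/s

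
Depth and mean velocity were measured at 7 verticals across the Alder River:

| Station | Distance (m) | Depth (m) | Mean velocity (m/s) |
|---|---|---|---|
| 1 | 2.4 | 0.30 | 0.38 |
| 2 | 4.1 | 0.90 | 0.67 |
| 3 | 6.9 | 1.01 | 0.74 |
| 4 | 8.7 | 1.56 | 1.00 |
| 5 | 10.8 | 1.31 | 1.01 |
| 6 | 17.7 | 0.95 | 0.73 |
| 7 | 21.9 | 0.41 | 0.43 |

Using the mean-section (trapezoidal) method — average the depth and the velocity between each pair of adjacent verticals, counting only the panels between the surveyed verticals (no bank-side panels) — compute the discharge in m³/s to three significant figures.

Panel 1-2: Δb = 1.7 m, d̄ = (0.30+0.90)/2 = 0.6, v̄ = (0.38+0.67)/2 = 0.525 → q = 1.7×0.6×0.525 = 0.5355 m³/s
Panel 2-3: Δb = 2.8 m, d̄ = (0.90+1.01)/2 = 0.955, v̄ = (0.67+0.74)/2 = 0.705 → q = 2.8×0.955×0.705 = 1.885 m³/s
Panel 3-4: Δb = 1.8 m, d̄ = (1.01+1.56)/2 = 1.285, v̄ = (0.74+1.00)/2 = 0.87 → q = 1.8×1.285×0.87 = 2.012 m³/s
Panel 4-5: Δb = 2.1 m, d̄ = (1.56+1.31)/2 = 1.435, v̄ = (1.00+1.01)/2 = 1.005 → q = 2.1×1.435×1.005 = 3.029 m³/s
Panel 5-6: Δb = 6.9 m, d̄ = (1.31+0.95)/2 = 1.13, v̄ = (1.01+0.73)/2 = 0.87 → q = 6.9×1.13×0.87 = 6.783 m³/s
Panel 6-7: Δb = 4.2 m, d̄ = (0.95+0.41)/2 = 0.68, v̄ = (0.73+0.43)/2 = 0.58 → q = 4.2×0.68×0.58 = 1.656 m³/s
Q = Σ q = 15.90 m³/s

15.9 m³/s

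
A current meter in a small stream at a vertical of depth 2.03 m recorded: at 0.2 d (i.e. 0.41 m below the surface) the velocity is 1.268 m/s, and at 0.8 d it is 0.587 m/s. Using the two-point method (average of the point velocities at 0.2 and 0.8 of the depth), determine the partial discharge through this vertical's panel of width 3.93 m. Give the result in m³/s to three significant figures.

v̄ = (1.268 + 0.587) / 2 = 0.9275 m/s
q = v̄ × d × w = 0.9275 × 2.03 × 3.93 = 7.400 m³/s

7.40 m³/s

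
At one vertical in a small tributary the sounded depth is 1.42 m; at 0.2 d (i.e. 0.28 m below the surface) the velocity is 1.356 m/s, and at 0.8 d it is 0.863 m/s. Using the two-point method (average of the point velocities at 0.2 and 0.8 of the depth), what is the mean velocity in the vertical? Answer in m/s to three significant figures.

v̄ = (1.356 + 0.863) / 2 = 1.110 m/s

1.11 m/s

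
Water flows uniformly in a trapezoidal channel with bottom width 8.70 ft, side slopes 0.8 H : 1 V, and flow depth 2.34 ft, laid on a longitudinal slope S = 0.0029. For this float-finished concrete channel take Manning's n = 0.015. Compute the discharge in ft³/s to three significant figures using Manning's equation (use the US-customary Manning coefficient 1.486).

A = (b + z·y)·y = (8.70 + 0.8×2.34)×2.34 = 24.74 ft²
P = b + 2y√(1+z²) = 8.70 + 2×2.34×√(1+0.8²) = 14.69 ft
R = A/P = 24.74/14.69 = 1.684 ft
Q = (1.486/n)·A·R^(2/3)·S^(1/2) = (1.486/0.015) × 24.74 × 1.684^(2/3) × 0.0029^(1/2) = 186.8 ft³/s

187 ft³/s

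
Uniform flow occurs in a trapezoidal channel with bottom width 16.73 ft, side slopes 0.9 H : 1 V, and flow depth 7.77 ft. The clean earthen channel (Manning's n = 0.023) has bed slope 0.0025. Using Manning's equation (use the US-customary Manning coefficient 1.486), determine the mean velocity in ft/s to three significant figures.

9.32 ft/s

A = (b + z·y)·y = (16.73 + 0.9×7.77)×7.77 = 184.3 ft²
P = b + 2y√(1+z²) = 16.73 + 2×7.77×√(1+0.9²) = 37.64 ft
R = A/P = 184.3/37.64 = 4.898 ft
Q = (1.486/n)·A·R^(2/3)·S^(1/2) = (1.486/0.023) × 184.3 × 4.898^(2/3) × 0.0025^(1/2) = 1717 ft³/s
V = Q/A = 1717/184.3 = 9.316 ft/s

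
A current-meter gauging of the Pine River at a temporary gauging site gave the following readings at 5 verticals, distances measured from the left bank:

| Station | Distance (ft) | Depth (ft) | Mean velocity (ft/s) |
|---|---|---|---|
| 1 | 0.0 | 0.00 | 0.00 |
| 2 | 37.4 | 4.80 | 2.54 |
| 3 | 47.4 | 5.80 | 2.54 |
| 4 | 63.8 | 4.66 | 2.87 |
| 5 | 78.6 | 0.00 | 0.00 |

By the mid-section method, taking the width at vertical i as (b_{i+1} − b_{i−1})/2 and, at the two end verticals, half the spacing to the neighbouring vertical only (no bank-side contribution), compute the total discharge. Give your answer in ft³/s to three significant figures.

692 ft³/s

w_2 = (47.4 − 0.0)/2 = 23.7 ft; q_2 = 2.54 × 4.80 × 23.7 = 289.0 ft³/s
w_3 = (63.8 − 37.4)/2 = 13.2 ft; q_3 = 2.54 × 5.80 × 13.2 = 194.5 ft³/s
w_4 = (78.6 − 47.4)/2 = 15.6 ft; q_4 = 2.87 × 4.66 × 15.6 = 208.6 ft³/s
Stations 1, 5 contribute zero (depth or velocity is 0).
Q = Σ qᵢ = 692.1 ft³/s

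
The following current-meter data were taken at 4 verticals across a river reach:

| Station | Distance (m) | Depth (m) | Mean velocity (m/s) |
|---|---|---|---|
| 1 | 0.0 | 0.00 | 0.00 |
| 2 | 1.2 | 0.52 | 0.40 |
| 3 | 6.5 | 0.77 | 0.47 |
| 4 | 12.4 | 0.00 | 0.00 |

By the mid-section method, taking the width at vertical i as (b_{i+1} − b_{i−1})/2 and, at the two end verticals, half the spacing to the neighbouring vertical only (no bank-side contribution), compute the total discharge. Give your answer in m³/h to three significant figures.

w_2 = (6.5 − 0.0)/2 = 3.25 m; q_2 = 0.40 × 0.52 × 3.25 = 0.6760 m³/s
w_3 = (12.4 − 1.2)/2 = 5.6 m; q_3 = 0.47 × 0.77 × 5.6 = 2.027 m³/s
Stations 1, 4 contribute zero (depth or velocity is 0).
Q = Σ qᵢ = 2.703 m³/s
= 2.703 × 3600 = 9730 m³/h

9730 m³/h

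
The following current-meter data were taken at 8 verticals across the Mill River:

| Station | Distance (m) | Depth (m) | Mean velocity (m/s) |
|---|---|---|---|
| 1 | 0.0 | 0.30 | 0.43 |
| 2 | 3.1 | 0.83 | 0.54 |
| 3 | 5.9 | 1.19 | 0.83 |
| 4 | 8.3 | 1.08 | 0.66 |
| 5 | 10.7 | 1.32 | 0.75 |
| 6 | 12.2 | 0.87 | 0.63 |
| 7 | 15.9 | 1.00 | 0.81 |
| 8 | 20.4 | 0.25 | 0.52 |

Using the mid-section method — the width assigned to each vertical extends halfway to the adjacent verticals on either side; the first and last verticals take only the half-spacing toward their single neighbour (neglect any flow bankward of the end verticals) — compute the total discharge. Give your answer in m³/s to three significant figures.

w_1 = (3.1 − 0.0)/2 = 1.55 m; q_1 = 0.43 × 0.30 × 1.55 = 0.2000 m³/s
w_2 = (5.9 − 0.0)/2 = 2.95 m; q_2 = 0.54 × 0.83 × 2.95 = 1.322 m³/s
w_3 = (8.3 − 3.1)/2 = 2.6 m; q_3 = 0.83 × 1.19 × 2.6 = 2.568 m³/s
w_4 = (10.7 − 5.9)/2 = 2.4 m; q_4 = 0.66 × 1.08 × 2.4 = 1.711 m³/s
w_5 = (12.2 − 8.3)/2 = 1.95 m; q_5 = 0.75 × 1.32 × 1.95 = 1.931 m³/s
w_6 = (15.9 − 10.7)/2 = 2.6 m; q_6 = 0.63 × 0.87 × 2.6 = 1.425 m³/s
w_7 = (20.4 − 12.2)/2 = 4.1 m; q_7 = 0.81 × 1.00 × 4.1 = 3.321 m³/s
w_8 = (20.4 − 15.9)/2 = 2.25 m; q_8 = 0.52 × 0.25 × 2.25 = 0.2925 m³/s
Q = Σ qᵢ = 12.77 m³/s

12.8 m³/s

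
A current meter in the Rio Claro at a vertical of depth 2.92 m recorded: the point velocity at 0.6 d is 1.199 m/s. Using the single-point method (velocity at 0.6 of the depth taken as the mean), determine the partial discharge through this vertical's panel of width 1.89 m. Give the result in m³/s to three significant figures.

6.62 m³/s

v̄ = v₀.₆ = 1.199 m/s
q = v̄ × d × w = 1.199 × 2.92 × 1.89 = 6.617 m³/s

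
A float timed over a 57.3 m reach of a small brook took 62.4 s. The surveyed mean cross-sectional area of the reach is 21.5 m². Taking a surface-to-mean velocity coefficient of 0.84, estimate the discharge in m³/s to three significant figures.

16.6 m³/s

v_surface = L / t̄ = 57.3 / 62.4 = 0.9183 m/s
v_mean = 0.84 × 0.9183 = 0.7713 m/s
Q = A × v_mean = 21.5 × 0.7713 = 16.58 m³/s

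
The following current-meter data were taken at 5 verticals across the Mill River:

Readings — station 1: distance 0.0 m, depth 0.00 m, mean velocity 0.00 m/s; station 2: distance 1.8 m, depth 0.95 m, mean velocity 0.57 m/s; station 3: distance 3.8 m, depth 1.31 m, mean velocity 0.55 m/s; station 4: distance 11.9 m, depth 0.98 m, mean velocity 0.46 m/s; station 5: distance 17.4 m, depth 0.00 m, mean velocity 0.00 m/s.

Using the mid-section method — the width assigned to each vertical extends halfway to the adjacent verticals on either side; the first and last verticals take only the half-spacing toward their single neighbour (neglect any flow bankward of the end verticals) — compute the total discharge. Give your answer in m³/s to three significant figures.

7.73 m³/s

w_2 = (3.8 − 0.0)/2 = 1.9 m; q_2 = 0.57 × 0.95 × 1.9 = 1.029 m³/s
w_3 = (11.9 − 1.8)/2 = 5.05 m; q_3 = 0.55 × 1.31 × 5.05 = 3.639 m³/s
w_4 = (17.4 − 3.8)/2 = 6.8 m; q_4 = 0.46 × 0.98 × 6.8 = 3.065 m³/s
Stations 1, 5 contribute zero (depth or velocity is 0).
Q = Σ qᵢ = 7.733 m³/s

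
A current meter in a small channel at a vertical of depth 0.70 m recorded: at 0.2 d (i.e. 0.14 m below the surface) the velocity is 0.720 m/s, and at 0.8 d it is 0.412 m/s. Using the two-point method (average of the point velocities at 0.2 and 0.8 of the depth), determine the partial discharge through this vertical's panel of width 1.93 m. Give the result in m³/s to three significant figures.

v̄ = (0.720 + 0.412) / 2 = 0.5660 m/s
q = v̄ × d × w = 0.5660 × 0.70 × 1.93 = 0.7647 m³/s

0.765 m³/s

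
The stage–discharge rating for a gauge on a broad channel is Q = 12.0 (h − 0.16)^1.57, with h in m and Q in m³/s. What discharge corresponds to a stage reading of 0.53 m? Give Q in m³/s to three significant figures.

2.52 m³/s

Q = 12.0 × (0.53 − 0.16)^1.57 = 12.0 × 0.37^1.57 = 2.519 m³/s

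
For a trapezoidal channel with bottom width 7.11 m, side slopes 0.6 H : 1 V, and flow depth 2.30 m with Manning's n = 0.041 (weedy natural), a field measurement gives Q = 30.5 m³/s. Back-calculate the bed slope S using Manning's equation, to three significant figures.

A = (b + z·y)·y = (7.11 + 0.6×2.30)×2.30 = 19.53 m²
P = b + 2y√(1+z²) = 7.11 + 2×2.30×√(1+0.6²) = 12.47 m
R = A/P = 19.53/12.47 = 1.565 m
S = (Q·n / (1·A·R^(2/3)))² = (30.5×0.041 / (1×19.53×1.348))² = 0.002256

0.00226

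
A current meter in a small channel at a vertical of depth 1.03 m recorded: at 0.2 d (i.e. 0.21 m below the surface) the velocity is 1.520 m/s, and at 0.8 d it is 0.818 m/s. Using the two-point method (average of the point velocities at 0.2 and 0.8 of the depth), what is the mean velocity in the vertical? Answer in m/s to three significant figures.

v̄ = (1.520 + 0.818) / 2 = 1.169 m/s

1.17 m/s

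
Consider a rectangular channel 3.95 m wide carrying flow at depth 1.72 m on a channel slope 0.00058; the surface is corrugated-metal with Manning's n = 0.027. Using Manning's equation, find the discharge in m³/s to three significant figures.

5.73 m³/s

A = b·y = 3.95 × 1.72 = 6.794 m²
P = b + 2y = 3.95 + 2×1.72 = 7.390 m
R = A/P = 6.794/7.390 = 0.9194 m
Q = (1/n)·A·R^(2/3)·S^(1/2) = (1/0.027) × 6.794 × 0.9194^(2/3) × 0.00058^(1/2) = 5.730 m³/s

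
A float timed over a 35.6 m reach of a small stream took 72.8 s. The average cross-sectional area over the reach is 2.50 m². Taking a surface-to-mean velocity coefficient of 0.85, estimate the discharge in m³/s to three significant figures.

1.04 m³/s

v_surface = L / t̄ = 35.6 / 72.8 = 0.4890 m/s
v_mean = 0.85 × 0.4890 = 0.4157 m/s
Q = A × v_mean = 2.50 × 0.4157 = 1.039 m³/s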